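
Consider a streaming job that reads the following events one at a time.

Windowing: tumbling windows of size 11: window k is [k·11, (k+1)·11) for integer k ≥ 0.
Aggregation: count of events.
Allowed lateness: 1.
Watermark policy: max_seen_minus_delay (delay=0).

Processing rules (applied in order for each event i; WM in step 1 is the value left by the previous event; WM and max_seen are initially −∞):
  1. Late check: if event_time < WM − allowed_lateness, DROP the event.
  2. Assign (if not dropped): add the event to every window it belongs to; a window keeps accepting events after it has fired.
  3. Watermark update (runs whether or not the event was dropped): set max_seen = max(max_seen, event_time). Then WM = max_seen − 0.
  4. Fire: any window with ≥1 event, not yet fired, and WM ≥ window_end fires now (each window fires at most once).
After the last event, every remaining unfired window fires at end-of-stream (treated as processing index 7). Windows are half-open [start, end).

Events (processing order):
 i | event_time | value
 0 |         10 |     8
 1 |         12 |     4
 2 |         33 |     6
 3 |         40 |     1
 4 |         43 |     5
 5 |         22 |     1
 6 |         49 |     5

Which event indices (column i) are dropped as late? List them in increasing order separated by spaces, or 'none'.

i=0 t=10 v=8: → [0,11); WM=10
i=1 t=12 v=4: → [11,22); WM=12; [0,11) fires=1
i=2 t=33 v=6: → [33,44); WM=33; [11,22) fires=1
i=3 t=40 v=1: → [33,44); WM=40
i=4 t=43 v=5: → [33,44); WM=43
i=5 t=22 v=1: DROP (t<43-1); WM=43
i=6 t=49 v=5: → [44,55); WM=49; [33,44) fires=3

5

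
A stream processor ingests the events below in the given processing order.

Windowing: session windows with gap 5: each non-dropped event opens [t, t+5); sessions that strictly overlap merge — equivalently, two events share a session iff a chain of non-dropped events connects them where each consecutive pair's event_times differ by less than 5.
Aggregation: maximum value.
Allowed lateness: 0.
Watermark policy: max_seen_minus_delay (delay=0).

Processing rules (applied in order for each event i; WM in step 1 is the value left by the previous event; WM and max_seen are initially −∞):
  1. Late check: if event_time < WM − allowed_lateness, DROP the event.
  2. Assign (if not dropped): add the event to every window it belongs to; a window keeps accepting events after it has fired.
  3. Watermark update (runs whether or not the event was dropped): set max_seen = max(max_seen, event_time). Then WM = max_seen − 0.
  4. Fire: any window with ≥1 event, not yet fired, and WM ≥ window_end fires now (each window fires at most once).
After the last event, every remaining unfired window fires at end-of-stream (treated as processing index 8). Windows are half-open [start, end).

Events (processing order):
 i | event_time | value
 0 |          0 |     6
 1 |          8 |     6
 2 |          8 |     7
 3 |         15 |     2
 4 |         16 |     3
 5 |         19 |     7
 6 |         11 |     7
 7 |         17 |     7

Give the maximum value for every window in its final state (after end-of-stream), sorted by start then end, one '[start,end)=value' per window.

i=0 t=0 v=6: → [0,5); WM=0
i=1 t=8 v=6: → [8,13); WM=8
i=2 t=8 v=7: → [8,13); WM=8
i=3 t=15 v=2: → [15,20); WM=15
i=4 t=16 v=3: → [15,21); WM=16
i=5 t=19 v=7: → [15,24); WM=19
i=6 t=11 v=7: DROP (t<19-0); WM=19
i=7 t=17 v=7: DROP (t<19-0); WM=19

[0,5)=6 [8,13)=7 [15,24)=7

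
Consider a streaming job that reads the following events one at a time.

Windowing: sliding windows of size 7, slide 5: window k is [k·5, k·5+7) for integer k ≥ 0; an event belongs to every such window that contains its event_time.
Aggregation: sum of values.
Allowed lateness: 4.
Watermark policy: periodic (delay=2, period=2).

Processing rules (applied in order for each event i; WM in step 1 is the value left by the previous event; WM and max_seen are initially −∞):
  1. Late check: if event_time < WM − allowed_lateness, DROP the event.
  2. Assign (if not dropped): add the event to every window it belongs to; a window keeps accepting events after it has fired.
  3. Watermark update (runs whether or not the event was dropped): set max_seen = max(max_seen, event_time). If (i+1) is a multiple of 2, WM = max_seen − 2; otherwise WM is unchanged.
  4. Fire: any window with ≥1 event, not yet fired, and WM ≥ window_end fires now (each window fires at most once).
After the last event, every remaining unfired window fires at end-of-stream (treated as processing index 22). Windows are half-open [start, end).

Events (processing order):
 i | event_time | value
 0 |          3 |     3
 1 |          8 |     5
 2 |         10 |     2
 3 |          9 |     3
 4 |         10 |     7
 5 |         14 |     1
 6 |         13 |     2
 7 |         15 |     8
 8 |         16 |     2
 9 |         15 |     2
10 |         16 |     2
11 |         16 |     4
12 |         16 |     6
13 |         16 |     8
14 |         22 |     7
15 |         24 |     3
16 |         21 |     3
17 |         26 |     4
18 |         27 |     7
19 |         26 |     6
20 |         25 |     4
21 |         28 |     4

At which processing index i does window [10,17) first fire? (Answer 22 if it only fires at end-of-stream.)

i=0 t=3 v=3: → [0,7); WM=−∞
i=1 t=8 v=5: → [5,12); WM=6
i=2 t=10 v=2: → [10,17),[5,12); WM=6
i=3 t=9 v=3: → [5,12); WM=8; [0,7) fires=3
i=4 t=10 v=7: → [10,17),[5,12); WM=8
i=5 t=14 v=1: → [10,17); WM=12; [5,12) fires=17
i=6 t=13 v=2: → [10,17); WM=12
i=7 t=15 v=8: → [15,22),[10,17); WM=13
i=8 t=16 v=2: → [15,22),[10,17); WM=13
i=9 t=15 v=2: → [15,22),[10,17); WM=14
i=10 t=16 v=2: → [15,22),[10,17); WM=14
i=11 t=16 v=4: → [15,22),[10,17); WM=14
i=12 t=16 v=6: → [15,22),[10,17); WM=14
i=13 t=16 v=8: → [15,22),[10,17); WM=14
i=14 t=22 v=7: → [20,27); WM=14
i=15 t=24 v=3: → [20,27); WM=22; [10,17) fires=44 [15,22) fires=32
i=16 t=21 v=3: → [20,27),[15,22); WM=22
i=17 t=26 v=4: → [25,32),[20,27); WM=24
i=18 t=27 v=7: → [25,32); WM=24
i=19 t=26 v=6: → [25,32),[20,27); WM=25
i=20 t=25 v=4: → [25,32),[20,27); WM=25
i=21 t=28 v=4: → [25,32); WM=26

15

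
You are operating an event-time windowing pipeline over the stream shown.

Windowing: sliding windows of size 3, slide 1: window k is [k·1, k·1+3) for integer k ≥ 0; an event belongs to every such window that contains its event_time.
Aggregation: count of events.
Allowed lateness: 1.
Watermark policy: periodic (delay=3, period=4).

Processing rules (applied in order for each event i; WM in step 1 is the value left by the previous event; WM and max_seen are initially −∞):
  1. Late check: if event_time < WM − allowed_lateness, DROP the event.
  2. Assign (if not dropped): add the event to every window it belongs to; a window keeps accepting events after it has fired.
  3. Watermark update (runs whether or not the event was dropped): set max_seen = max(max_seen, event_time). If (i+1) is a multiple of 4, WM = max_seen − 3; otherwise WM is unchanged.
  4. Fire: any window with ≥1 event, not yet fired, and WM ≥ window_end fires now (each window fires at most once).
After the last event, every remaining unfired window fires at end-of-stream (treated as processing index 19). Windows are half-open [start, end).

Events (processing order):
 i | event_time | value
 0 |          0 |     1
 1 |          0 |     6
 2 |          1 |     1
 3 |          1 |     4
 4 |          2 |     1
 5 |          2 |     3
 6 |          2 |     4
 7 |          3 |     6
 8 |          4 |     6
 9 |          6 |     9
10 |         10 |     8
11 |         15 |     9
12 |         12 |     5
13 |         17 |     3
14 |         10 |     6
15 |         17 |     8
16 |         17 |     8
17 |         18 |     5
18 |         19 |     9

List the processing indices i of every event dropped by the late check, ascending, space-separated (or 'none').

14

i=0 t=0 v=1: → [0,3); WM=−∞
i=1 t=0 v=6: → [0,3); WM=−∞
i=2 t=1 v=1: → [1,4),[0,3); WM=−∞
i=3 t=1 v=4: → [1,4),[0,3); WM=-2
i=4 t=2 v=1: → [2,5),[1,4),[0,3); WM=-2
i=5 t=2 v=3: → [2,5),[1,4),[0,3); WM=-2
i=6 t=2 v=4: → [2,5),[1,4),[0,3); WM=-2
i=7 t=3 v=6: → [3,6),[2,5),[1,4); WM=0
i=8 t=4 v=6: → [4,7),[3,6),[2,5); WM=0
i=9 t=6 v=9: → [6,9),[5,8),[4,7); WM=0
i=10 t=10 v=8: → [10,13),[9,12),[8,11); WM=0
i=11 t=15 v=9: → [15,18),[14,17),[13,16); WM=12; [0,3) fires=7 [1,4) fires=6 [2,5) fires=5 [3,6) fires=2 [4,7) fires=2 [5,8) fires=1 [6,9) fires=1 [8,11) fires=1 [9,12) fires=1
i=12 t=12 v=5: → [12,15),[11,14),[10,13); WM=12
i=13 t=17 v=3: → [17,20),[16,19),[15,18); WM=12
i=14 t=10 v=6: DROP (t<12-1); WM=12
i=15 t=17 v=8: → [17,20),[16,19),[15,18); WM=14; [10,13) fires=2 [11,14) fires=1
i=16 t=17 v=8: → [17,20),[16,19),[15,18); WM=14
i=17 t=18 v=5: → [18,21),[17,20),[16,19); WM=14
i=18 t=19 v=9: → [19,22),[18,21),[17,20); WM=14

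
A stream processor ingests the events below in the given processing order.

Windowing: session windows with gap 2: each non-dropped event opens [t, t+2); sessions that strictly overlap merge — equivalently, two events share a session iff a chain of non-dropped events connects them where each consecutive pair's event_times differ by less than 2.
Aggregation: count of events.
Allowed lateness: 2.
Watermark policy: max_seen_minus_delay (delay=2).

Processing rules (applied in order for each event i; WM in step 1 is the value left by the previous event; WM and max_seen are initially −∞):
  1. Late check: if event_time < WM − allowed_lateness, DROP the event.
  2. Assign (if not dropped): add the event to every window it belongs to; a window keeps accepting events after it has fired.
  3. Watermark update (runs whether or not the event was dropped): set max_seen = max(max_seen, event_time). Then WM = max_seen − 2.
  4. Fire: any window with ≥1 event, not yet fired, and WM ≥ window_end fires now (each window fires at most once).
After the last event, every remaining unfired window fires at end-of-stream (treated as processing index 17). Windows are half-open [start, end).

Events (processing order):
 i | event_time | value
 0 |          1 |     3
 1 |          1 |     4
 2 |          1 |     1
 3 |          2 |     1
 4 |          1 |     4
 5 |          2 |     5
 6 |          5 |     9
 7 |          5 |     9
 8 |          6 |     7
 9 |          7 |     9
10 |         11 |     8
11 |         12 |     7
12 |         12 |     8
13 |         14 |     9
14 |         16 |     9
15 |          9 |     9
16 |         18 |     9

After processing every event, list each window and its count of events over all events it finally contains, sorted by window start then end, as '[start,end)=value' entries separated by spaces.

i=0 t=1 v=3: → [1,3); WM=-1
i=1 t=1 v=4: → [1,3); WM=-1
i=2 t=1 v=1: → [1,3); WM=-1
i=3 t=2 v=1: → [1,4); WM=0
i=4 t=1 v=4: → [1,4); WM=0
i=5 t=2 v=5: → [1,4); WM=0
i=6 t=5 v=9: → [5,7); WM=3
i=7 t=5 v=9: → [5,7); WM=3
i=8 t=6 v=7: → [5,8); WM=4
i=9 t=7 v=9: → [5,9); WM=5
i=10 t=11 v=8: → [11,13); WM=9
i=11 t=12 v=7: → [11,14); WM=10
i=12 t=12 v=8: → [11,14); WM=10
i=13 t=14 v=9: → [14,16); WM=12
i=14 t=16 v=9: → [16,18); WM=14
i=15 t=9 v=9: DROP (t<14-2); WM=14
i=16 t=18 v=9: → [18,20); WM=16

[1,4)=6 [5,9)=4 [11,14)=3 [14,16)=1 [16,18)=1 [18,20)=1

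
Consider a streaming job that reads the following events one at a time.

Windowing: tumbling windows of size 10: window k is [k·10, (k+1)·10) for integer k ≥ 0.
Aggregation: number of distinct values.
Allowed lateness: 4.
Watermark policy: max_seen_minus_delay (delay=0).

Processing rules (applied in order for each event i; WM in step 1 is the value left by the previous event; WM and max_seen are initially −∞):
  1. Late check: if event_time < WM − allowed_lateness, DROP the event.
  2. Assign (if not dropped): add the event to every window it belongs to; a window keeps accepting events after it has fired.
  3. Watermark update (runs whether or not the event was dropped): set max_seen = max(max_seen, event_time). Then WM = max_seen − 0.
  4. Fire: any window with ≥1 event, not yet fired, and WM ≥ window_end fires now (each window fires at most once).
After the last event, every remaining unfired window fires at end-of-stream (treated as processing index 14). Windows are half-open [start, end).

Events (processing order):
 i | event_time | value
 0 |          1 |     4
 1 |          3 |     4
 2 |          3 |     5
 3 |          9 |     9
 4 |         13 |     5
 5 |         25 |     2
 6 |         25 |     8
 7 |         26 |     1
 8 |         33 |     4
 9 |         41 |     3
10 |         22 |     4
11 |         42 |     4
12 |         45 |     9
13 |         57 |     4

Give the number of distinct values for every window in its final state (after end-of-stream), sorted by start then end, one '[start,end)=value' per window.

[0,10)=3 [10,20)=1 [20,30)=3 [30,40)=1 [40,50)=3 [50,60)=1

i=0 t=1 v=4: → [0,10); WM=1
i=1 t=3 v=4: → [0,10); WM=3
i=2 t=3 v=5: → [0,10); WM=3
i=3 t=9 v=9: → [0,10); WM=9
i=4 t=13 v=5: → [10,20); WM=13; [0,10) fires=3
i=5 t=25 v=2: → [20,30); WM=25; [10,20) fires=1
i=6 t=25 v=8: → [20,30); WM=25
i=7 t=26 v=1: → [20,30); WM=26
i=8 t=33 v=4: → [30,40); WM=33; [20,30) fires=3
i=9 t=41 v=3: → [40,50); WM=41; [30,40) fires=1
i=10 t=22 v=4: DROP (t<41-4); WM=41
i=11 t=42 v=4: → [40,50); WM=42
i=12 t=45 v=9: → [40,50); WM=45
i=13 t=57 v=4: → [50,60); WM=57; [40,50) fires=3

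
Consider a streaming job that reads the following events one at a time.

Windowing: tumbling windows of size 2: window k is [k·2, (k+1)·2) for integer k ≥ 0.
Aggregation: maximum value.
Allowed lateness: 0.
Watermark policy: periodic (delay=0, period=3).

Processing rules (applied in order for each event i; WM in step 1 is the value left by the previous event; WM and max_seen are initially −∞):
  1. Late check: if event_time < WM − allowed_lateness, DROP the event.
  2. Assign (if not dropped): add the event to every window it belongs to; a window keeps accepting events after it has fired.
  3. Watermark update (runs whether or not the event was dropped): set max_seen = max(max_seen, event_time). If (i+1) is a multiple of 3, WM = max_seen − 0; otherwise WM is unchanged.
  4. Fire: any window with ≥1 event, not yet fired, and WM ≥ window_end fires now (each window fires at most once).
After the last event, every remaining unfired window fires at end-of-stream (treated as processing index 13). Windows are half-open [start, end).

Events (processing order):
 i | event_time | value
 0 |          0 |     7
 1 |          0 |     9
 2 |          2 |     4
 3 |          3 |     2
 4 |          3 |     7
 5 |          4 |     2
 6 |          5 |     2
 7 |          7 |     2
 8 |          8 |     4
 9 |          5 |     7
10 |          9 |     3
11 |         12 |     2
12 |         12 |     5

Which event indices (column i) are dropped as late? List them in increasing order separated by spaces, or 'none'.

i=0 t=0 v=7: → [0,2); WM=−∞
i=1 t=0 v=9: → [0,2); WM=−∞
i=2 t=2 v=4: → [2,4); WM=2; [0,2) fires=9
i=3 t=3 v=2: → [2,4); WM=2
i=4 t=3 v=7: → [2,4); WM=2
i=5 t=4 v=2: → [4,6); WM=4; [2,4) fires=7
i=6 t=5 v=2: → [4,6); WM=4
i=7 t=7 v=2: → [6,8); WM=4
i=8 t=8 v=4: → [8,10); WM=8; [4,6) fires=2 [6,8) fires=2
i=9 t=5 v=7: DROP (t<8-0); WM=8
i=10 t=9 v=3: → [8,10); WM=8
i=11 t=12 v=2: → [12,14); WM=12; [8,10) fires=4
i=12 t=12 v=5: → [12,14); WM=12

9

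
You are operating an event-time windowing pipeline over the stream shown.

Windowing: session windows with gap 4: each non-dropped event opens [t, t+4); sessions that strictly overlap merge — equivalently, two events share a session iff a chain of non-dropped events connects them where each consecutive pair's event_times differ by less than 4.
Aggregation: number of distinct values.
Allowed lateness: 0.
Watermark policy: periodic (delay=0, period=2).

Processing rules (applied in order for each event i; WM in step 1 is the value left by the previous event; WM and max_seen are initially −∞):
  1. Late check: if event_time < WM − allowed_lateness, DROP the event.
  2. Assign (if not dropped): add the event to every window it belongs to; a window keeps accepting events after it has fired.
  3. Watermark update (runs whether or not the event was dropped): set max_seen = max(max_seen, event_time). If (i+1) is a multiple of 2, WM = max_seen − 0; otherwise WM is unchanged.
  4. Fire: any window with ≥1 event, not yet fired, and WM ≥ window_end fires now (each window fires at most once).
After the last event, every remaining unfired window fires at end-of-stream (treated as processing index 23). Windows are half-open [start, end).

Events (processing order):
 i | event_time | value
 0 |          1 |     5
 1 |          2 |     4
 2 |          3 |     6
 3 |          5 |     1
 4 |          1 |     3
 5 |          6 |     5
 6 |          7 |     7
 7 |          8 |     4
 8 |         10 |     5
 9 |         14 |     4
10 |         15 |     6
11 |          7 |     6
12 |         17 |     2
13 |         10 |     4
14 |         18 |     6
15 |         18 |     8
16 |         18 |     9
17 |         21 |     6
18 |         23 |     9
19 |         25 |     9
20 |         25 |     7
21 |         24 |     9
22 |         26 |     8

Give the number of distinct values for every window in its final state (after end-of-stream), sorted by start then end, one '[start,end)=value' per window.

i=0 t=1 v=5: → [1,5); WM=−∞
i=1 t=2 v=4: → [1,6); WM=2
i=2 t=3 v=6: → [1,7); WM=2
i=3 t=5 v=1: → [1,9); WM=5
i=4 t=1 v=3: DROP (t<5-0); WM=5
i=5 t=6 v=5: → [1,10); WM=6
i=6 t=7 v=7: → [1,11); WM=6
i=7 t=8 v=4: → [1,12); WM=8
i=8 t=10 v=5: → [1,14); WM=8
i=9 t=14 v=4: → [14,18); WM=14
i=10 t=15 v=6: → [14,19); WM=14
i=11 t=7 v=6: DROP (t<14-0); WM=15
i=12 t=17 v=2: → [14,21); WM=15
i=13 t=10 v=4: DROP (t<15-0); WM=17
i=14 t=18 v=6: → [14,22); WM=17
i=15 t=18 v=8: → [14,22); WM=18
i=16 t=18 v=9: → [14,22); WM=18
i=17 t=21 v=6: → [14,25); WM=21
i=18 t=23 v=9: → [14,27); WM=21
i=19 t=25 v=9: → [14,29); WM=25
i=20 t=25 v=7: → [14,29); WM=25
i=21 t=24 v=9: DROP (t<25-0); WM=25
i=22 t=26 v=8: → [14,30); WM=25

[1,14)=5 [14,30)=6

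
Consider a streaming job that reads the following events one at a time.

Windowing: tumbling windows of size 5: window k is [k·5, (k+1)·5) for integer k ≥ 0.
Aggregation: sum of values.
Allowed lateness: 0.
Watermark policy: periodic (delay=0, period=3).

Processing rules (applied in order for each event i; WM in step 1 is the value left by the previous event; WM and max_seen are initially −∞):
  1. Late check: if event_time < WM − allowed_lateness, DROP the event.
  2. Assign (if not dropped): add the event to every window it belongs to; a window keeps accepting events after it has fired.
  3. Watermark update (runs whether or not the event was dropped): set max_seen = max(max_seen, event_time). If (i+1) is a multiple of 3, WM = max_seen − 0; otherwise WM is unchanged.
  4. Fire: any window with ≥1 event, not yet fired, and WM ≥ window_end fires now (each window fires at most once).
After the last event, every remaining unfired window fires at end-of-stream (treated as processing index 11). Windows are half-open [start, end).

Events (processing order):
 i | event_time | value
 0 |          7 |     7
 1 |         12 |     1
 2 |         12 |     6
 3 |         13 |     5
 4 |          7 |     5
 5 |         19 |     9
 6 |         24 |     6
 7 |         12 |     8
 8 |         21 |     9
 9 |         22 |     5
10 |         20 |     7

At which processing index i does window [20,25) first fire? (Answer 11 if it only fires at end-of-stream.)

i=0 t=7 v=7: → [5,10); WM=−∞
i=1 t=12 v=1: → [10,15); WM=−∞
i=2 t=12 v=6: → [10,15); WM=12; [5,10) fires=7
i=3 t=13 v=5: → [10,15); WM=12
i=4 t=7 v=5: DROP (t<12-0); WM=12
i=5 t=19 v=9: → [15,20); WM=19; [10,15) fires=12
i=6 t=24 v=6: → [20,25); WM=19
i=7 t=12 v=8: DROP (t<19-0); WM=19
i=8 t=21 v=9: → [20,25); WM=24; [15,20) fires=9
i=9 t=22 v=5: DROP (t<24-0); WM=24
i=10 t=20 v=7: DROP (t<24-0); WM=24

11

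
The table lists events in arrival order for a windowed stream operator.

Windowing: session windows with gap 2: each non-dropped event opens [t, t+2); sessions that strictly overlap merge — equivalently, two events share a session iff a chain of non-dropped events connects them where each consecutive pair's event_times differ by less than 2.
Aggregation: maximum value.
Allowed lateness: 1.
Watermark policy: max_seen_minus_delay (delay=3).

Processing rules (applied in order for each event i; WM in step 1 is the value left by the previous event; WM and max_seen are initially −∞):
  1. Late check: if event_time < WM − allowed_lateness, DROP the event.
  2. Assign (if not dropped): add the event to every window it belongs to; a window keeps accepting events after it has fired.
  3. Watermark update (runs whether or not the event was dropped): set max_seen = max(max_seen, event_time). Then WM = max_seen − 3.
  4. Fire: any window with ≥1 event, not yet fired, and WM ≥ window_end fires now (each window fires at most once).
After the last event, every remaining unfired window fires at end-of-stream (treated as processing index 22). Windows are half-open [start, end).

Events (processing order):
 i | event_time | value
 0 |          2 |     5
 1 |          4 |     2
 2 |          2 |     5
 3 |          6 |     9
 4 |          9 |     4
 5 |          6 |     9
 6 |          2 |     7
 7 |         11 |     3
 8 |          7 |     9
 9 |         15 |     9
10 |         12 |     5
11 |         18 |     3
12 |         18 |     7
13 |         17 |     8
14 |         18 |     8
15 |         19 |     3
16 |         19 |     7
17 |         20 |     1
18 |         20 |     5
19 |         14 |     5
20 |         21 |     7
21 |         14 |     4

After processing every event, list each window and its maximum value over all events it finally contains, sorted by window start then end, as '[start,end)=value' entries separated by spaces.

[2,4)=5 [4,6)=2 [6,9)=9 [9,11)=4 [11,14)=5 [15,17)=9 [17,23)=8

i=0 t=2 v=5: → [2,4); WM=-1
i=1 t=4 v=2: → [4,6); WM=1
i=2 t=2 v=5: → [2,4); WM=1
i=3 t=6 v=9: → [6,8); WM=3
i=4 t=9 v=4: → [9,11); WM=6
i=5 t=6 v=9: → [6,8); WM=6
i=6 t=2 v=7: DROP (t<6-1); WM=6
i=7 t=11 v=3: → [11,13); WM=8
i=8 t=7 v=9: → [6,9); WM=8
i=9 t=15 v=9: → [15,17); WM=12
i=10 t=12 v=5: → [11,14); WM=12
i=11 t=18 v=3: → [18,20); WM=15
i=12 t=18 v=7: → [18,20); WM=15
i=13 t=17 v=8: → [17,20); WM=15
i=14 t=18 v=8: → [17,20); WM=15
i=15 t=19 v=3: → [17,21); WM=16
i=16 t=19 v=7: → [17,21); WM=16
i=17 t=20 v=1: → [17,22); WM=17
i=18 t=20 v=5: → [17,22); WM=17
i=19 t=14 v=5: DROP (t<17-1); WM=17
i=20 t=21 v=7: → [17,23); WM=18
i=21 t=14 v=4: DROP (t<18-1); WM=18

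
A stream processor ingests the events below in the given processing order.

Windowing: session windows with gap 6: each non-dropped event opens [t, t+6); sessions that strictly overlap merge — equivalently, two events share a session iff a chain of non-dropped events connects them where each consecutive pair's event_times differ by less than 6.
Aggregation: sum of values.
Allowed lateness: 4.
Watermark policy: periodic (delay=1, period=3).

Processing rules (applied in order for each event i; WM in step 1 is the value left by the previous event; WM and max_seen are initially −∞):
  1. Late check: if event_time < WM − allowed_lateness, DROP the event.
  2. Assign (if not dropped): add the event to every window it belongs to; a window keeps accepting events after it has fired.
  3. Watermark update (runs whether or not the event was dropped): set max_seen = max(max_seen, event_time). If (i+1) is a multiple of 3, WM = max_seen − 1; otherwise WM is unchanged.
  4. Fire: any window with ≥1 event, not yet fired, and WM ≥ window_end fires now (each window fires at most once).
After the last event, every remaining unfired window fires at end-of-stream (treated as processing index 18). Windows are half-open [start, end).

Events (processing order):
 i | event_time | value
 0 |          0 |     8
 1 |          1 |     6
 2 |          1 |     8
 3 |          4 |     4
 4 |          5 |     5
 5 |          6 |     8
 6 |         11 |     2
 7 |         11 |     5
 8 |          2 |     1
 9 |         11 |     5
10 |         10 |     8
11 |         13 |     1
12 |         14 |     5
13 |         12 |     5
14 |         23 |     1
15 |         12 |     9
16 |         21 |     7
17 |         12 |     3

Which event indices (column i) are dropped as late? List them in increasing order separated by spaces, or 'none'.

i=0 t=0 v=8: → [0,6); WM=−∞
i=1 t=1 v=6: → [0,7); WM=−∞
i=2 t=1 v=8: → [0,7); WM=0
i=3 t=4 v=4: → [0,10); WM=0
i=4 t=5 v=5: → [0,11); WM=0
i=5 t=6 v=8: → [0,12); WM=5
i=6 t=11 v=2: → [0,17); WM=5
i=7 t=11 v=5: → [0,17); WM=5
i=8 t=2 v=1: → [0,17); WM=10
i=9 t=11 v=5: → [0,17); WM=10
i=10 t=10 v=8: → [0,17); WM=10
i=11 t=13 v=1: → [0,19); WM=12
i=12 t=14 v=5: → [0,20); WM=12
i=13 t=12 v=5: → [0,20); WM=12
i=14 t=23 v=1: → [23,29); WM=22
i=15 t=12 v=9: DROP (t<22-4); WM=22
i=16 t=21 v=7: → [21,29); WM=22
i=17 t=12 v=3: DROP (t<22-4); WM=22

15 17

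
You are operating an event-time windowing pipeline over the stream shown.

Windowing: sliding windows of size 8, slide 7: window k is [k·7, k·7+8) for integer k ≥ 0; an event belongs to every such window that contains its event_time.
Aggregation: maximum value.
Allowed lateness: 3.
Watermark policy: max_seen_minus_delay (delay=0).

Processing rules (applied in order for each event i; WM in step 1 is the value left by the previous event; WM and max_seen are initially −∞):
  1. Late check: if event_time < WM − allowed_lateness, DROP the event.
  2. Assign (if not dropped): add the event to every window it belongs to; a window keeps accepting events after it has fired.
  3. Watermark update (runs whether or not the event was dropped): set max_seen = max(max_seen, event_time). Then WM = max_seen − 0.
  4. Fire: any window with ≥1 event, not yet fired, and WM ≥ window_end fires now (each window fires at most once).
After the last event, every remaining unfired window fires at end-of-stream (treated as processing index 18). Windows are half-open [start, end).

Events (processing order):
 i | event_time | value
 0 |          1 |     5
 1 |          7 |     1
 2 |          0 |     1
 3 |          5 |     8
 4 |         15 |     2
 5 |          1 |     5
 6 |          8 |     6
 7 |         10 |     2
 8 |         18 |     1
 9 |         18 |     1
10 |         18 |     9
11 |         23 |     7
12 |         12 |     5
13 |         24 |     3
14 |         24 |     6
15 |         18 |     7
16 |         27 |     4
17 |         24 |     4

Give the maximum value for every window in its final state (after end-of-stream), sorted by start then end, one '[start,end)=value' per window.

[0,8)=8 [7,15)=1 [14,22)=9 [21,29)=7

i=0 t=1 v=5: → [0,8); WM=1
i=1 t=7 v=1: → [7,15),[0,8); WM=7
i=2 t=0 v=1: DROP (t<7-3); WM=7
i=3 t=5 v=8: → [0,8); WM=7
i=4 t=15 v=2: → [14,22); WM=15; [0,8) fires=8 [7,15) fires=1
i=5 t=1 v=5: DROP (t<15-3); WM=15
i=6 t=8 v=6: DROP (t<15-3); WM=15
i=7 t=10 v=2: DROP (t<15-3); WM=15
i=8 t=18 v=1: → [14,22); WM=18
i=9 t=18 v=1: → [14,22); WM=18
i=10 t=18 v=9: → [14,22); WM=18
i=11 t=23 v=7: → [21,29); WM=23; [14,22) fires=9
i=12 t=12 v=5: DROP (t<23-3); WM=23
i=13 t=24 v=3: → [21,29); WM=24
i=14 t=24 v=6: → [21,29); WM=24
i=15 t=18 v=7: DROP (t<24-3); WM=24
i=16 t=27 v=4: → [21,29); WM=27
i=17 t=24 v=4: → [21,29); WM=27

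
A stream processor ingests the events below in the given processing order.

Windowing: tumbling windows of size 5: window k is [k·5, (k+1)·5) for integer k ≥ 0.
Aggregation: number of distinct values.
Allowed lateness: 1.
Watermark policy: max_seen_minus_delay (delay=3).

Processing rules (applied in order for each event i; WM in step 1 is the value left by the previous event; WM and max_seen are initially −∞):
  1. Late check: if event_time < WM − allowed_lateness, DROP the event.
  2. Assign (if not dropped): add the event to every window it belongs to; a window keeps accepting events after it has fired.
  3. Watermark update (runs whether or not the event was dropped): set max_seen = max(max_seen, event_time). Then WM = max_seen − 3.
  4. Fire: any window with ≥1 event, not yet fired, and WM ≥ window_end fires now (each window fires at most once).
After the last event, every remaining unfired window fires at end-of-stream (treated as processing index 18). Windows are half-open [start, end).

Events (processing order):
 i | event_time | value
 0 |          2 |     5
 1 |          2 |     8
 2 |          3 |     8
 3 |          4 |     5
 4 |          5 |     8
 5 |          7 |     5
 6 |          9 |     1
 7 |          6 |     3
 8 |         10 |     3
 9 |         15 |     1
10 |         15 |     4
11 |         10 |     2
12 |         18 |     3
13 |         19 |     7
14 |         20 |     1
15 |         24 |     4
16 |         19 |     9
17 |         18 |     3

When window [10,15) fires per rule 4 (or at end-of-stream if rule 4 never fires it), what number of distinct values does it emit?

1

i=0 t=2 v=5: → [0,5); WM=-1
i=1 t=2 v=8: → [0,5); WM=-1
i=2 t=3 v=8: → [0,5); WM=0
i=3 t=4 v=5: → [0,5); WM=1
i=4 t=5 v=8: → [5,10); WM=2
i=5 t=7 v=5: → [5,10); WM=4
i=6 t=9 v=1: → [5,10); WM=6; [0,5) fires=2
i=7 t=6 v=3: → [5,10); WM=6
i=8 t=10 v=3: → [10,15); WM=7
i=9 t=15 v=1: → [15,20); WM=12; [5,10) fires=4
i=10 t=15 v=4: → [15,20); WM=12
i=11 t=10 v=2: DROP (t<12-1); WM=12
i=12 t=18 v=3: → [15,20); WM=15; [10,15) fires=1
i=13 t=19 v=7: → [15,20); WM=16
i=14 t=20 v=1: → [20,25); WM=17
i=15 t=24 v=4: → [20,25); WM=21; [15,20) fires=4
i=16 t=19 v=9: DROP (t<21-1); WM=21
i=17 t=18 v=3: DROP (t<21-1); WM=21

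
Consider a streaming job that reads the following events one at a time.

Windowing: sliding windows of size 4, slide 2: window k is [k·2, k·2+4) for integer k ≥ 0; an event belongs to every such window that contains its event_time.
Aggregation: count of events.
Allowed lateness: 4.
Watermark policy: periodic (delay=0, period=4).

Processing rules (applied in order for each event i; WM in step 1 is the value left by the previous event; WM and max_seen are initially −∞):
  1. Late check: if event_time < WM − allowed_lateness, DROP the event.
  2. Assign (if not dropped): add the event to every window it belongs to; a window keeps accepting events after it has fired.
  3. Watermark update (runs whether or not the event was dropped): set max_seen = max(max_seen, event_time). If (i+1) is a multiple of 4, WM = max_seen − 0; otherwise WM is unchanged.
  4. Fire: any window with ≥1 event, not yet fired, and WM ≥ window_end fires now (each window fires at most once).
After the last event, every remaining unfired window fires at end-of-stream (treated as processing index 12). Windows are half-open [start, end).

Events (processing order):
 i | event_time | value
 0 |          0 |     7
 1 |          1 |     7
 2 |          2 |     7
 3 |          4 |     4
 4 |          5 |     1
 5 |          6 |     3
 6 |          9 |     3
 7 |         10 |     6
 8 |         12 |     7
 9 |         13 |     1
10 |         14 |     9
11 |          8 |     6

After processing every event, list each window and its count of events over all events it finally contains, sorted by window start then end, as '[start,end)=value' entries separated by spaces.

i=0 t=0 v=7: → [0,4); WM=−∞
i=1 t=1 v=7: → [0,4); WM=−∞
i=2 t=2 v=7: → [2,6),[0,4); WM=−∞
i=3 t=4 v=4: → [4,8),[2,6); WM=4; [0,4) fires=3
i=4 t=5 v=1: → [4,8),[2,6); WM=4
i=5 t=6 v=3: → [6,10),[4,8); WM=4
i=6 t=9 v=3: → [8,12),[6,10); WM=4
i=7 t=10 v=6: → [10,14),[8,12); WM=10; [2,6) fires=3 [4,8) fires=3 [6,10) fires=2
i=8 t=12 v=7: → [12,16),[10,14); WM=10
i=9 t=13 v=1: → [12,16),[10,14); WM=10
i=10 t=14 v=9: → [14,18),[12,16); WM=10
i=11 t=8 v=6: → [8,12),[6,10); WM=14; [8,12) fires=3 [10,14) fires=3

[0,4)=3 [2,6)=3 [4,8)=3 [6,10)=3 [8,12)=3 [10,14)=3 [12,16)=3 [14,18)=1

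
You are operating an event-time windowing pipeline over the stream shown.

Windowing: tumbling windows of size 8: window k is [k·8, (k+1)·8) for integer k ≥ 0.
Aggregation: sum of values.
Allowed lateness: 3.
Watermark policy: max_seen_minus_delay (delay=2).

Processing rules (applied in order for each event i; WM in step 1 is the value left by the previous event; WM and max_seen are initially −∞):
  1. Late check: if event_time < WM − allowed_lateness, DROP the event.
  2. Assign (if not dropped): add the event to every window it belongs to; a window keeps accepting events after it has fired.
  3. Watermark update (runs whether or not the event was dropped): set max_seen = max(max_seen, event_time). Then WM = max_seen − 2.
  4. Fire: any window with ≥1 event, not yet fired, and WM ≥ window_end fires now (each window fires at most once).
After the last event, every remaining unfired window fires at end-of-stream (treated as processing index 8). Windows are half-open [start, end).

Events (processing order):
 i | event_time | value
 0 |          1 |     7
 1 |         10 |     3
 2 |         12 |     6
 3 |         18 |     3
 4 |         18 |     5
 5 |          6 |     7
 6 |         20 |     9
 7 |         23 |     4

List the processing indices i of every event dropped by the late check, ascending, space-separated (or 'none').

5

i=0 t=1 v=7: → [0,8); WM=-1
i=1 t=10 v=3: → [8,16); WM=8; [0,8) fires=7
i=2 t=12 v=6: → [8,16); WM=10
i=3 t=18 v=3: → [16,24); WM=16; [8,16) fires=9
i=4 t=18 v=5: → [16,24); WM=16
i=5 t=6 v=7: DROP (t<16-3); WM=16
i=6 t=20 v=9: → [16,24); WM=18
i=7 t=23 v=4: → [16,24); WM=21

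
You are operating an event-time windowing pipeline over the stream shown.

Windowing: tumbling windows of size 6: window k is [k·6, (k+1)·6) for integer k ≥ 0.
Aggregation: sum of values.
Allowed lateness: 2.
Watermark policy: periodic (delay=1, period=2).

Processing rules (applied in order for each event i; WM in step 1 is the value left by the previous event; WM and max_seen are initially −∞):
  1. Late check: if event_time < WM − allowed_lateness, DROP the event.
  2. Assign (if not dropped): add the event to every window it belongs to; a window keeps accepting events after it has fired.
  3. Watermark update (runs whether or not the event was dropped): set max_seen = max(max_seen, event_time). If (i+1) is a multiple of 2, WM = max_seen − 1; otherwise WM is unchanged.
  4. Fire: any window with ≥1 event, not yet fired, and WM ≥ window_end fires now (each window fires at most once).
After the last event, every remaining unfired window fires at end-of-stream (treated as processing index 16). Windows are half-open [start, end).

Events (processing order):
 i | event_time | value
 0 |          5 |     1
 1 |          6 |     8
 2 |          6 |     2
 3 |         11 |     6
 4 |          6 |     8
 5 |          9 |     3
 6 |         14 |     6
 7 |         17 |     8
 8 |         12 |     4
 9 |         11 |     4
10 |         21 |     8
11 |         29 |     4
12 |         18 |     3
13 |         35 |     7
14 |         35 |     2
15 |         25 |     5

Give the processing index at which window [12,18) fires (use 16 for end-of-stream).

11

i=0 t=5 v=1: → [0,6); WM=−∞
i=1 t=6 v=8: → [6,12); WM=5
i=2 t=6 v=2: → [6,12); WM=5
i=3 t=11 v=6: → [6,12); WM=10; [0,6) fires=1
i=4 t=6 v=8: DROP (t<10-2); WM=10
i=5 t=9 v=3: → [6,12); WM=10
i=6 t=14 v=6: → [12,18); WM=10
i=7 t=17 v=8: → [12,18); WM=16; [6,12) fires=19
i=8 t=12 v=4: DROP (t<16-2); WM=16
i=9 t=11 v=4: DROP (t<16-2); WM=16
i=10 t=21 v=8: → [18,24); WM=16
i=11 t=29 v=4: → [24,30); WM=28; [12,18) fires=14 [18,24) fires=8
i=12 t=18 v=3: DROP (t<28-2); WM=28
i=13 t=35 v=7: → [30,36); WM=34; [24,30) fires=4
i=14 t=35 v=2: → [30,36); WM=34
i=15 t=25 v=5: DROP (t<34-2); WM=34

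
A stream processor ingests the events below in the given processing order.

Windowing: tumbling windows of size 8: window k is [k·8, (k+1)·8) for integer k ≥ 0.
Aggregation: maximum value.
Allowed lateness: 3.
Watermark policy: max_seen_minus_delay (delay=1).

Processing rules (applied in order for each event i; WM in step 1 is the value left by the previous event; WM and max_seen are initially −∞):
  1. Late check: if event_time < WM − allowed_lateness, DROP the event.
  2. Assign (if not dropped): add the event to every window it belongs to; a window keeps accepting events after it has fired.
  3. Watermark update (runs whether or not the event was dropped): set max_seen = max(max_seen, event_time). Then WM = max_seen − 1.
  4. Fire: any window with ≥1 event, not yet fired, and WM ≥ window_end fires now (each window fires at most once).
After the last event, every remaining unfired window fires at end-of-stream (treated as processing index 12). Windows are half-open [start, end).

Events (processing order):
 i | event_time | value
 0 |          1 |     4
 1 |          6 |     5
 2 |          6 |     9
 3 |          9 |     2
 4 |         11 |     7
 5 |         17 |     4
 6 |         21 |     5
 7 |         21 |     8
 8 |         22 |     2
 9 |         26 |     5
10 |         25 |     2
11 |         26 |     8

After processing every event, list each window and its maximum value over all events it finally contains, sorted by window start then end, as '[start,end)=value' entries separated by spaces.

[0,8)=9 [8,16)=7 [16,24)=8 [24,32)=8

i=0 t=1 v=4: → [0,8); WM=0
i=1 t=6 v=5: → [0,8); WM=5
i=2 t=6 v=9: → [0,8); WM=5
i=3 t=9 v=2: → [8,16); WM=8; [0,8) fires=9
i=4 t=11 v=7: → [8,16); WM=10
i=5 t=17 v=4: → [16,24); WM=16; [8,16) fires=7
i=6 t=21 v=5: → [16,24); WM=20
i=7 t=21 v=8: → [16,24); WM=20
i=8 t=22 v=2: → [16,24); WM=21
i=9 t=26 v=5: → [24,32); WM=25; [16,24) fires=8
i=10 t=25 v=2: → [24,32); WM=25
i=11 t=26 v=8: → [24,32); WM=25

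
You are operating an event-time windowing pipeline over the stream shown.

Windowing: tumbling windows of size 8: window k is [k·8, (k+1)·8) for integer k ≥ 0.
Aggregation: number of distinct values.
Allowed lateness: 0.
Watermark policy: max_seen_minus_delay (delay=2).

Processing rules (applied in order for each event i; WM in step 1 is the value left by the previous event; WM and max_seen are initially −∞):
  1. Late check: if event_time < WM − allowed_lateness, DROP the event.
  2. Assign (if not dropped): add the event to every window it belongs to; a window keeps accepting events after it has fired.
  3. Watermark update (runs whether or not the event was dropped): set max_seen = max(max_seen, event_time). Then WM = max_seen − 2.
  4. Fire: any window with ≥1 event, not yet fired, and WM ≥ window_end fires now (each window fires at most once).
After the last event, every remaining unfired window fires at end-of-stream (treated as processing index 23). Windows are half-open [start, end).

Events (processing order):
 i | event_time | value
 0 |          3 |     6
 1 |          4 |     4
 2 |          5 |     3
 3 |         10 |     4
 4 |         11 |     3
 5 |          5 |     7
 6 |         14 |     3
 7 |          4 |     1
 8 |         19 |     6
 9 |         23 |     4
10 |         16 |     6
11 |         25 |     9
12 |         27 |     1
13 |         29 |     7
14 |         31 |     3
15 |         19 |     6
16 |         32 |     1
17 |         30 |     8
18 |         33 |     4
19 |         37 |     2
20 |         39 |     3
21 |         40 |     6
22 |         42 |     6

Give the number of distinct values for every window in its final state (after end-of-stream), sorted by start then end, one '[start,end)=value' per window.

[0,8)=3 [8,16)=2 [16,24)=2 [24,32)=5 [32,40)=4 [40,48)=1

i=0 t=3 v=6: → [0,8); WM=1
i=1 t=4 v=4: → [0,8); WM=2
i=2 t=5 v=3: → [0,8); WM=3
i=3 t=10 v=4: → [8,16); WM=8; [0,8) fires=3
i=4 t=11 v=3: → [8,16); WM=9
i=5 t=5 v=7: DROP (t<9-0); WM=9
i=6 t=14 v=3: → [8,16); WM=12
i=7 t=4 v=1: DROP (t<12-0); WM=12
i=8 t=19 v=6: → [16,24); WM=17; [8,16) fires=2
i=9 t=23 v=4: → [16,24); WM=21
i=10 t=16 v=6: DROP (t<21-0); WM=21
i=11 t=25 v=9: → [24,32); WM=23
i=12 t=27 v=1: → [24,32); WM=25; [16,24) fires=2
i=13 t=29 v=7: → [24,32); WM=27
i=14 t=31 v=3: → [24,32); WM=29
i=15 t=19 v=6: DROP (t<29-0); WM=29
i=16 t=32 v=1: → [32,40); WM=30
i=17 t=30 v=8: → [24,32); WM=30
i=18 t=33 v=4: → [32,40); WM=31
i=19 t=37 v=2: → [32,40); WM=35; [24,32) fires=5
i=20 t=39 v=3: → [32,40); WM=37
i=21 t=40 v=6: → [40,48); WM=38
i=22 t=42 v=6: → [40,48); WM=40; [32,40) fires=4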